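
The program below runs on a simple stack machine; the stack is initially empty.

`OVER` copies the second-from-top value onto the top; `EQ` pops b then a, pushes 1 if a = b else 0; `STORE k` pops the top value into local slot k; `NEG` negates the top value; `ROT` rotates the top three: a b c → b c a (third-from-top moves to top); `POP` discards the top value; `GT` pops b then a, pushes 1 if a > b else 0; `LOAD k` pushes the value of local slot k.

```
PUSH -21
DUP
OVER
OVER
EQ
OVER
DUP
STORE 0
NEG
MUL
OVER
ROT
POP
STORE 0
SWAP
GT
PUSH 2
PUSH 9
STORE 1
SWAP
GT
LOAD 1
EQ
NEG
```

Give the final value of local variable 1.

PUSH -21 : -21
DUP      : -21 -21
OVER     : -21 -21 -21
OVER     : -21 -21 -21 -21
EQ       : -21 -21 1
OVER     : -21 -21 1 -21
DUP      : -21 -21 1 -21 -21
STORE 0  : -21 -21 1 -21
NEG      : -21 -21 1 21
MUL      : -21 -21 21
OVER     : -21 -21 21 -21
ROT      : -21 21 -21 -21
POP      : -21 21 -21
STORE 0  : -21 21
SWAP     : 21 -21
GT       : 1
PUSH 2   : 1 2
PUSH 9   : 1 2 9
STORE 1  : 1 2
SWAP     : 2 1
GT       : 1
LOAD 1   : 1 9
EQ       : 0
NEG      : 0

9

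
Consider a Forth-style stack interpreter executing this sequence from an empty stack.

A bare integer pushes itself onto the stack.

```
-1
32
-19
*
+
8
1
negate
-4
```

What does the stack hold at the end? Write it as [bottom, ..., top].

-1      [-1]
32      [-1, 32]
-19     [-1, 32, -19]
*       [-1, -608]
+       [-609]
8       [-609, 8]
1       [-609, 8, 1]
negate  [-609, 8, -1]
-4      [-609, 8, -1, -4]

[-609, 8, -1, -4]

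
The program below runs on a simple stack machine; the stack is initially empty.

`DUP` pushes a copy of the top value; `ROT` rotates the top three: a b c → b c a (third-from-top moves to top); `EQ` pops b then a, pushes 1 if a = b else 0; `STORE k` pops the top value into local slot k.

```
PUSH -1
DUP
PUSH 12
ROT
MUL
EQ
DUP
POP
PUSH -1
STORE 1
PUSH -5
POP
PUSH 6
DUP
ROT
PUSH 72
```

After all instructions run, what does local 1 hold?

PUSH -1 -> -1
DUP     -> -1 -1
PUSH 12 -> -1 -1 12
ROT     -> -1 12 -1
MUL     -> -1 -12
EQ      -> 0
DUP     -> 0 0
POP     -> 0
PUSH -1 -> 0 -1
STORE 1 -> 0
PUSH -5 -> 0 -5
POP     -> 0
PUSH 6  -> 0 6
DUP     -> 0 6 6
ROT     -> 6 6 0
PUSH 72 -> 6 6 0 72

-1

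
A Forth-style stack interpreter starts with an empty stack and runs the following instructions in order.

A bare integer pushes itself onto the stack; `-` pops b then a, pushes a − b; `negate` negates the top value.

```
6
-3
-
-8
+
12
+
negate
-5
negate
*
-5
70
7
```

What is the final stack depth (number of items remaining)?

4

6      -> [6]
-3     -> [6, -3]
-      -> [9]
-8     -> [9, -8]
+      -> [1]
12     -> [1, 12]
+      -> [13]
negate -> [-13]
-5     -> [-13, -5]
negate -> [-13, 5]
*      -> [-65]
-5     -> [-65, -5]
70     -> [-65, -5, 70]
7      -> [-65, -5, 70, 7]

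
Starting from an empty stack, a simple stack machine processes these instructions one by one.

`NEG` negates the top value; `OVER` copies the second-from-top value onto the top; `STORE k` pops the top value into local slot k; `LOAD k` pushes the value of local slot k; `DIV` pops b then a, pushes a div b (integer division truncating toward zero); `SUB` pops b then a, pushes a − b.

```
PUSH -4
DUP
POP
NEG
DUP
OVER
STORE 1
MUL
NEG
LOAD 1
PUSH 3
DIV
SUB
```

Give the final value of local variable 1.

4

PUSH -4 → -4
DUP     → -4 -4
POP     → -4
NEG     → 4
DUP     → 4 4
OVER    → 4 4 4
STORE 1 → 4 4
MUL     → 16
NEG     → -16
LOAD 1  → -16 4
PUSH 3  → -16 4 3
DIV     → -16 1
SUB     → -17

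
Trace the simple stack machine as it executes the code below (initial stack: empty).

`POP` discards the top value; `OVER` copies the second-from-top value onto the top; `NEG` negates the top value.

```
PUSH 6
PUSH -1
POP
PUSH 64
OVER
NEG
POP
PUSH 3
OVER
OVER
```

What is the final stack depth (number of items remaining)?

5

PUSH 6  → 6
PUSH -1 → 6 -1
POP     → 6
PUSH 64 → 6 64
OVER    → 6 64 6
NEG     → 6 64 -6
POP     → 6 64
PUSH 3  → 6 64 3
OVER    → 6 64 3 64
OVER    → 6 64 3 64 3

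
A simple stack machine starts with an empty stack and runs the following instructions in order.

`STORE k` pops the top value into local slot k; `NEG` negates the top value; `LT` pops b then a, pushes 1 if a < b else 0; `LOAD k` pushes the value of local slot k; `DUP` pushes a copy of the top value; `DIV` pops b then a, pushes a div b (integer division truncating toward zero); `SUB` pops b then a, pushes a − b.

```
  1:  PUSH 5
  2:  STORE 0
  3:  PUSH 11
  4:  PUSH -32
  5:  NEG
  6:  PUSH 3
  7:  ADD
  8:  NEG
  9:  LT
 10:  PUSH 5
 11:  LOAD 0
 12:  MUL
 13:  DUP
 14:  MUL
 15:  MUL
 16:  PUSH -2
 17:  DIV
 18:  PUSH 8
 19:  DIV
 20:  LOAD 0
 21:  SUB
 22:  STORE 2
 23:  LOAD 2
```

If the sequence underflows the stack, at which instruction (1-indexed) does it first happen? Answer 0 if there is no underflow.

0

PUSH 5   → [5]
STORE 0  → []
PUSH 11  → [11]
PUSH -32 → [11, -32]
NEG      → [11, 32]
PUSH 3   → [11, 32, 3]
ADD      → [11, 35]
NEG      → [11, -35]
LT       → [0]
PUSH 5   → [0, 5]
LOAD 0   → [0, 5, 5]
MUL      → [0, 25]
DUP      → [0, 25, 25]
MUL      → [0, 625]
MUL      → [0]
PUSH -2  → [0, -2]
DIV      → [0]
PUSH 8   → [0, 8]
DIV      → [0]
LOAD 0   → [0, 5]
SUB      → [-5]
STORE 2  → []
LOAD 2   → [-5]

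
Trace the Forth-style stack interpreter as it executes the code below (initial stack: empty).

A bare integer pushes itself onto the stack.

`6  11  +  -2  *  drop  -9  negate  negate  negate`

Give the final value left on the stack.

9

6      : [6]
11     : [6, 11]
+      : [17]
-2     : [17, -2]
*      : [-34]
drop   : []
-9     : [-9]
negate : [9]
negate : [-9]
negate : [9]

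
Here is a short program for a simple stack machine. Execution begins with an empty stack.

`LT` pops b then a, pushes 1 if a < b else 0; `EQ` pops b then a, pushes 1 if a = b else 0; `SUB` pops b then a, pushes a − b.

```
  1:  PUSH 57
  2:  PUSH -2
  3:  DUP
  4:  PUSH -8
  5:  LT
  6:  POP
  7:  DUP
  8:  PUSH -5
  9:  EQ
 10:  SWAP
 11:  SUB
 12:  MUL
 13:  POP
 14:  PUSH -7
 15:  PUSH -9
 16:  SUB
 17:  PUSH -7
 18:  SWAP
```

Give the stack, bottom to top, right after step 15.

PUSH 57 : 57
PUSH -2 : 57 -2
DUP     : 57 -2 -2
PUSH -8 : 57 -2 -2 -8
LT      : 57 -2 0
POP     : 57 -2
DUP     : 57 -2 -2
PUSH -5 : 57 -2 -2 -5
EQ      : 57 -2 0
SWAP    : 57 0 -2
SUB     : 57 2
MUL     : 114
POP     : (empty)
PUSH -7 : -7
PUSH -9 : -7 -9

[-7, -9]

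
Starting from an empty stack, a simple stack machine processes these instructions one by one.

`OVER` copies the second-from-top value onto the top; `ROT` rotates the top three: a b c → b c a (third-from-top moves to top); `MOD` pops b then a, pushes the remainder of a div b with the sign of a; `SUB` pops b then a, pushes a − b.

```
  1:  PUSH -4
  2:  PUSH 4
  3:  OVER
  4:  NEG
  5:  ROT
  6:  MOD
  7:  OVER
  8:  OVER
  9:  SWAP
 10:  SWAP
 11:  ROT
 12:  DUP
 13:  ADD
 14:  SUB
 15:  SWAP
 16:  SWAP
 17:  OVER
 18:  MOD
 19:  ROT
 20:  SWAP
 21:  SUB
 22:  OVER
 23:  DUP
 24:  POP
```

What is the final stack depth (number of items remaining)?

3

PUSH -4  [-4]
PUSH 4   [-4, 4]
OVER     [-4, 4, -4]
NEG      [-4, 4, 4]
ROT      [4, 4, -4]
MOD      [4, 0]
OVER     [4, 0, 4]
OVER     [4, 0, 4, 0]
SWAP     [4, 0, 0, 4]
SWAP     [4, 0, 4, 0]
ROT      [4, 4, 0, 0]
DUP      [4, 4, 0, 0, 0]
ADD      [4, 4, 0, 0]
SUB      [4, 4, 0]
SWAP     [4, 0, 4]
SWAP     [4, 4, 0]
OVER     [4, 4, 0, 4]
MOD      [4, 4, 0]
ROT      [4, 0, 4]
SWAP     [4, 4, 0]
SUB      [4, 4]
OVER     [4, 4, 4]
DUP      [4, 4, 4, 4]
POP      [4, 4, 4]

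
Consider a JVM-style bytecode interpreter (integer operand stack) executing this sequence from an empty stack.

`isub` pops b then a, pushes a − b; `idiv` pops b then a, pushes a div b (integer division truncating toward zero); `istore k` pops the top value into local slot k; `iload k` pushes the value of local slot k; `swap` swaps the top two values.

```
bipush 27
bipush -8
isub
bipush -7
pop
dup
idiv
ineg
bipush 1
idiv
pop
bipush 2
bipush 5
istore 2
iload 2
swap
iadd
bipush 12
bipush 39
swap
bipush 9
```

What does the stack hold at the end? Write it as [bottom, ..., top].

[7, 39, 12, 9]

bipush 27  [27]
bipush -8  [27, -8]
isub       [35]
bipush -7  [35, -7]
pop        [35]
dup        [35, 35]
idiv       [1]
ineg       [-1]
bipush 1   [-1, 1]
idiv       [-1]
pop        []
bipush 2   [2]
bipush 5   [2, 5]
istore 2   [2]
iload 2    [2, 5]
swap       [5, 2]
iadd       [7]
bipush 12  [7, 12]
bipush 39  [7, 12, 39]
swap       [7, 39, 12]
bipush 9   [7, 39, 12, 9]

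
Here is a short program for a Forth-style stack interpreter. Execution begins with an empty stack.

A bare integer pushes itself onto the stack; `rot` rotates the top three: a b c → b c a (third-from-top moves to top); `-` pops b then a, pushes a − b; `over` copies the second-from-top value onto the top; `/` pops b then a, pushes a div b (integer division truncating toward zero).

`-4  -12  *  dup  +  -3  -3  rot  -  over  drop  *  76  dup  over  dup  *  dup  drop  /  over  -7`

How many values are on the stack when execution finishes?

-4   → -4
-12  → -4 -12
*    → 48
dup  → 48 48
+    → 96
-3   → 96 -3
-3   → 96 -3 -3
rot  → -3 -3 96
-    → -3 -99
over → -3 -99 -3
drop → -3 -99
*    → 297
76   → 297 76
dup  → 297 76 76
over → 297 76 76 76
dup  → 297 76 76 76 76
*    → 297 76 76 5776
dup  → 297 76 76 5776 5776
drop → 297 76 76 5776
/    → 297 76 0
over → 297 76 0 76
-7   → 297 76 0 76 -7

5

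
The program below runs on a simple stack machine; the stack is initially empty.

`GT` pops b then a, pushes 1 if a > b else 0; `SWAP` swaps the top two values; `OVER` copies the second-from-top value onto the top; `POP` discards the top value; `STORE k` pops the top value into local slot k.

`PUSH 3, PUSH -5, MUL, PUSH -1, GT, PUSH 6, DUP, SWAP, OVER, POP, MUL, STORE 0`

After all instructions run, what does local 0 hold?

PUSH 3  : [3]
PUSH -5 : [3, -5]
MUL     : [-15]
PUSH -1 : [-15, -1]
GT      : [0]
PUSH 6  : [0, 6]
DUP     : [0, 6, 6]
SWAP    : [0, 6, 6]
OVER    : [0, 6, 6, 6]
POP     : [0, 6, 6]
MUL     : [0, 36]
STORE 0 : [0]

36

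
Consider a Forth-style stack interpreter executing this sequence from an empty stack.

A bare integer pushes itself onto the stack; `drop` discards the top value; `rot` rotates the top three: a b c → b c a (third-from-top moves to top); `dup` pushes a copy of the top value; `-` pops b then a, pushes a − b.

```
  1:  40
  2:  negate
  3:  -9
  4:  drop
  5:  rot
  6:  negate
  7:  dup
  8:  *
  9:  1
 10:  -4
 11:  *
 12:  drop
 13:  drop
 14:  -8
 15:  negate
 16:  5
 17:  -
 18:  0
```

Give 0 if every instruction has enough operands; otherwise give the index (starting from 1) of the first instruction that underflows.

5

40     → [40]
negate → [-40]
-9     → [-40, -9]
drop   → [-40]
rot  — needs 3 operands, stack has 1 → underflow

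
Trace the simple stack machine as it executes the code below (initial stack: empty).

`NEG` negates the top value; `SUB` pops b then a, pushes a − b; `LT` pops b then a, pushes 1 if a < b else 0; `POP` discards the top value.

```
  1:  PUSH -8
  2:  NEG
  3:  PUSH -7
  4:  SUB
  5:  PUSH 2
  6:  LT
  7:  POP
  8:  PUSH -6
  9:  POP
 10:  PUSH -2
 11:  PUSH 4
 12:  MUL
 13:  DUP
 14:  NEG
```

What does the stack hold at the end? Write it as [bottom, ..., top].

PUSH -8  -8
NEG      8
PUSH -7  8 -7
SUB      15
PUSH 2   15 2
LT       0
POP      (empty)
PUSH -6  -6
POP      (empty)
PUSH -2  -2
PUSH 4   -2 4
MUL      -8
DUP      -8 -8
NEG      -8 8

[-8, 8]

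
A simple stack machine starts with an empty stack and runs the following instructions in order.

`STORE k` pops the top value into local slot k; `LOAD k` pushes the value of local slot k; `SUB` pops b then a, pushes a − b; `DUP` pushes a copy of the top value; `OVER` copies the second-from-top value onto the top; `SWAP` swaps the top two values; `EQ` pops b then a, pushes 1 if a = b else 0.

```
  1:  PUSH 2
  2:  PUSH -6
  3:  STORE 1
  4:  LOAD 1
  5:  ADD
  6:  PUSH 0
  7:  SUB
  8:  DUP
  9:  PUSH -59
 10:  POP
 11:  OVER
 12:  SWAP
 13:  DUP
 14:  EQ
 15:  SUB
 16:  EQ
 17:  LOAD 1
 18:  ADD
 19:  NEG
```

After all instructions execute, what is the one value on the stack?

6

PUSH 2   → [2]
PUSH -6  → [2, -6]
STORE 1  → [2]
LOAD 1   → [2, -6]
ADD      → [-4]
PUSH 0   → [-4, 0]
SUB      → [-4]
DUP      → [-4, -4]
PUSH -59 → [-4, -4, -59]
POP      → [-4, -4]
OVER     → [-4, -4, -4]
SWAP     → [-4, -4, -4]
DUP      → [-4, -4, -4, -4]
EQ       → [-4, -4, 1]
SUB      → [-4, -5]
EQ       → [0]
LOAD 1   → [0, -6]
ADD      → [-6]
NEG      → [6]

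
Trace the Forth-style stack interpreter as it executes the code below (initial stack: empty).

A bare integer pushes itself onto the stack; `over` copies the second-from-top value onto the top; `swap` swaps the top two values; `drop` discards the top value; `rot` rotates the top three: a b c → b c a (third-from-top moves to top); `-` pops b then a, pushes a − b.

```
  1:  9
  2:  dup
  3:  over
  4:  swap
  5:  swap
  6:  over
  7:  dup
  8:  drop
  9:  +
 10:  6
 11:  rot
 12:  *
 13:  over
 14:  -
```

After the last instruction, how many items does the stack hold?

9    → [9]
dup  → [9, 9]
over → [9, 9, 9]
swap → [9, 9, 9]
swap → [9, 9, 9]
over → [9, 9, 9, 9]
dup  → [9, 9, 9, 9, 9]
drop → [9, 9, 9, 9]
+    → [9, 9, 18]
6    → [9, 9, 18, 6]
rot  → [9, 18, 6, 9]
*    → [9, 18, 54]
over → [9, 18, 54, 18]
-    → [9, 18, 36]

3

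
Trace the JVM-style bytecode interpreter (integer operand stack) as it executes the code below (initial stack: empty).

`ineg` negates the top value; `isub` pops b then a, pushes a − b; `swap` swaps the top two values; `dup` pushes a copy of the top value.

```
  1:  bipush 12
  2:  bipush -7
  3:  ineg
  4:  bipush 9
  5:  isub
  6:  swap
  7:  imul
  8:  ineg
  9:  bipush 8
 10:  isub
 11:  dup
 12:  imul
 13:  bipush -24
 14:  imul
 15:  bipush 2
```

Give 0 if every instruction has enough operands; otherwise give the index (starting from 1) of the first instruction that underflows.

bipush 12  → [12]
bipush -7  → [12, -7]
ineg       → [12, 7]
bipush 9   → [12, 7, 9]
isub       → [12, -2]
swap       → [-2, 12]
imul       → [-24]
ineg       → [24]
bipush 8   → [24, 8]
isub       → [16]
dup        → [16, 16]
imul       → [256]
bipush -24 → [256, -24]
imul       → [-6144]
bipush 2   → [-6144, 2]

0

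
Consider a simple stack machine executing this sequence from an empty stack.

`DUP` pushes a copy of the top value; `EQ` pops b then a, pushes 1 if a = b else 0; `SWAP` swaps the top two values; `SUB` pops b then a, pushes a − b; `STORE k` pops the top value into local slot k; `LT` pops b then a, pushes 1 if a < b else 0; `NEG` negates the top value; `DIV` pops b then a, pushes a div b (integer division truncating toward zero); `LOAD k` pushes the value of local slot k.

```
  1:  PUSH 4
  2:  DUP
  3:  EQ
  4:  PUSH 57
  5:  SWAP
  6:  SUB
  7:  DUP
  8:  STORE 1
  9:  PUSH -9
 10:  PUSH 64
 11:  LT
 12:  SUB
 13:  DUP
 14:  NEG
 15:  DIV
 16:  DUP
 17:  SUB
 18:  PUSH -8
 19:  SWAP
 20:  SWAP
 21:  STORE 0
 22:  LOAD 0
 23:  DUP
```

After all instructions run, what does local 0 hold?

-8

PUSH 4   [4]
DUP      [4, 4]
EQ       [1]
PUSH 57  [1, 57]
SWAP     [57, 1]
SUB      [56]
DUP      [56, 56]
STORE 1  [56]
PUSH -9  [56, -9]
PUSH 64  [56, -9, 64]
LT       [56, 1]
SUB      [55]
DUP      [55, 55]
NEG      [55, -55]
DIV      [-1]
DUP      [-1, -1]
SUB      [0]
PUSH -8  [0, -8]
SWAP     [-8, 0]
SWAP     [0, -8]
STORE 0  [0]
LOAD 0   [0, -8]
DUP      [0, -8, -8]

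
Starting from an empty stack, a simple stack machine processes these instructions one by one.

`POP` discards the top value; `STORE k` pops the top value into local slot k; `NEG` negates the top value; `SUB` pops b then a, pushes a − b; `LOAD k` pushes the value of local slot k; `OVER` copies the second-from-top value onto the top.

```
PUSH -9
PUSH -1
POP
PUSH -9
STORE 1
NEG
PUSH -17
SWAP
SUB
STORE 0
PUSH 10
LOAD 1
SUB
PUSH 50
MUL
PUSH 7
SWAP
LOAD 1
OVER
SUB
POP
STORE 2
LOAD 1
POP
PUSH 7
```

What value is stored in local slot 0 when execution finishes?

-26

PUSH -9  -> [-9]
PUSH -1  -> [-9, -1]
POP      -> [-9]
PUSH -9  -> [-9, -9]
STORE 1  -> [-9]
NEG      -> [9]
PUSH -17 -> [9, -17]
SWAP     -> [-17, 9]
SUB      -> [-26]
STORE 0  -> []
PUSH 10  -> [10]
LOAD 1   -> [10, -9]
SUB      -> [19]
PUSH 50  -> [19, 50]
MUL      -> [950]
PUSH 7   -> [950, 7]
SWAP     -> [7, 950]
LOAD 1   -> [7, 950, -9]
OVER     -> [7, 950, -9, 950]
SUB      -> [7, 950, -959]
POP      -> [7, 950]
STORE 2  -> [7]
LOAD 1   -> [7, -9]
POP      -> [7]
PUSH 7   -> [7, 7]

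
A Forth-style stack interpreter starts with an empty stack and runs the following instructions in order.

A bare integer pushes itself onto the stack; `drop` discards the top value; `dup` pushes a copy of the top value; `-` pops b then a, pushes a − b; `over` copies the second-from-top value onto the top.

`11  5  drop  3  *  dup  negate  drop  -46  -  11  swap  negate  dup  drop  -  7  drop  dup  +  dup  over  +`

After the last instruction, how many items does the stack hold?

2

11     : [11]
5      : [11, 5]
drop   : [11]
3      : [11, 3]
*      : [33]
dup    : [33, 33]
negate : [33, -33]
drop   : [33]
-46    : [33, -46]
-      : [79]
11     : [79, 11]
swap   : [11, 79]
negate : [11, -79]
dup    : [11, -79, -79]
drop   : [11, -79]
-      : [90]
7      : [90, 7]
drop   : [90]
dup    : [90, 90]
+      : [180]
dup    : [180, 180]
over   : [180, 180, 180]
+      : [180, 360]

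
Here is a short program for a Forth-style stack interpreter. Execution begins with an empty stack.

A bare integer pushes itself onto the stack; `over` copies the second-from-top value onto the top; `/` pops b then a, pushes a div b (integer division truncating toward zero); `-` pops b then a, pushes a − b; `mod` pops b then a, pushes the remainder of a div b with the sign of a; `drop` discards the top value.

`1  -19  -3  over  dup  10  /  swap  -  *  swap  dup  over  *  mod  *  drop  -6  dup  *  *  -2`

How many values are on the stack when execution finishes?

1    : 1
-19  : 1 -19
-3   : 1 -19 -3
over : 1 -19 -3 -19
dup  : 1 -19 -3 -19 -19
10   : 1 -19 -3 -19 -19 10
/    : 1 -19 -3 -19 -1
swap : 1 -19 -3 -1 -19
-    : 1 -19 -3 18
*    : 1 -19 -54
swap : 1 -54 -19
dup  : 1 -54 -19 -19
over : 1 -54 -19 -19 -19
*    : 1 -54 -19 361
mod  : 1 -54 -19
*    : 1 1026
drop : 1
-6   : 1 -6
dup  : 1 -6 -6
*    : 1 36
*    : 36
-2   : 36 -2

2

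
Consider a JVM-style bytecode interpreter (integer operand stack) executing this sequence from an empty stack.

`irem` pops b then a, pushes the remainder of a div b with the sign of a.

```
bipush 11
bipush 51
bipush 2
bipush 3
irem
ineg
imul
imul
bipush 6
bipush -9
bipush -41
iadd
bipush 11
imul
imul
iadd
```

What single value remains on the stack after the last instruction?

bipush 11  -> [11]
bipush 51  -> [11, 51]
bipush 2   -> [11, 51, 2]
bipush 3   -> [11, 51, 2, 3]
irem       -> [11, 51, 2]
ineg       -> [11, 51, -2]
imul       -> [11, -102]
imul       -> [-1122]
bipush 6   -> [-1122, 6]
bipush -9  -> [-1122, 6, -9]
bipush -41 -> [-1122, 6, -9, -41]
iadd       -> [-1122, 6, -50]
bipush 11  -> [-1122, 6, -50, 11]
imul       -> [-1122, 6, -550]
imul       -> [-1122, -3300]
iadd       -> [-4422]

-4422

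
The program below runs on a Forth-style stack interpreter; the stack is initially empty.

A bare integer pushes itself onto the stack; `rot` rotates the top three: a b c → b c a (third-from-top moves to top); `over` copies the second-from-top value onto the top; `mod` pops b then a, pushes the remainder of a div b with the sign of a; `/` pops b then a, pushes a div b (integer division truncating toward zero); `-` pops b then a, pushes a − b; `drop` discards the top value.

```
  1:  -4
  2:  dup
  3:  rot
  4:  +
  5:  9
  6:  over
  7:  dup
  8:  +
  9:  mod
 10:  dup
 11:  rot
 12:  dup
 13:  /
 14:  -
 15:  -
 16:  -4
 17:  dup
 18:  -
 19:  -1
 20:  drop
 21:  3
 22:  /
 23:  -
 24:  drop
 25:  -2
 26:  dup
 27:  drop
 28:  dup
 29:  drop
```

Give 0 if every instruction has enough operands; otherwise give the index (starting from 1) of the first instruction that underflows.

3

-4  : -4
dup : -4 -4
rot  — needs 3 operands, stack has 2 → underflow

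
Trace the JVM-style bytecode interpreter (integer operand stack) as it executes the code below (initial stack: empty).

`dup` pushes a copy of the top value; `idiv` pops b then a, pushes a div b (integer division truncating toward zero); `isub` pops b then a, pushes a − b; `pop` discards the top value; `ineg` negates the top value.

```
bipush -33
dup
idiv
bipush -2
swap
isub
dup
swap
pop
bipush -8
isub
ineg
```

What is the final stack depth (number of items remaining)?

1

bipush -33 -> -33
dup        -> -33 -33
idiv       -> 1
bipush -2  -> 1 -2
swap       -> -2 1
isub       -> -3
dup        -> -3 -3
swap       -> -3 -3
pop        -> -3
bipush -8  -> -3 -8
isub       -> 5
ineg       -> -5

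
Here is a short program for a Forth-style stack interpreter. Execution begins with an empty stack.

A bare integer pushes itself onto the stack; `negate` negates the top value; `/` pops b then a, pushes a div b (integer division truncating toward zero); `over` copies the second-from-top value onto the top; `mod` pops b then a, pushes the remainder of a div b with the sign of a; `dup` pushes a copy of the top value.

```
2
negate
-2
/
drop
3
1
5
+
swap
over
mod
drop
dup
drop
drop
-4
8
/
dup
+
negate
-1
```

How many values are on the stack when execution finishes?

2

2      -> 2
negate -> -2
-2     -> -2 -2
/      -> 1
drop   -> (empty)
3      -> 3
1      -> 3 1
5      -> 3 1 5
+      -> 3 6
swap   -> 6 3
over   -> 6 3 6
mod    -> 6 3
drop   -> 6
dup    -> 6 6
drop   -> 6
drop   -> (empty)
-4     -> -4
8      -> -4 8
/      -> 0
dup    -> 0 0
+      -> 0
negate -> 0
-1     -> 0 -1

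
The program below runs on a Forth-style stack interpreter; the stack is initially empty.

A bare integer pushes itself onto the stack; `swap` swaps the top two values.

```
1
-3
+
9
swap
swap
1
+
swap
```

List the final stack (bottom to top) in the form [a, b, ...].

1    : 1
-3   : 1 -3
+    : -2
9    : -2 9
swap : 9 -2
swap : -2 9
1    : -2 9 1
+    : -2 10
swap : 10 -2

[10, -2]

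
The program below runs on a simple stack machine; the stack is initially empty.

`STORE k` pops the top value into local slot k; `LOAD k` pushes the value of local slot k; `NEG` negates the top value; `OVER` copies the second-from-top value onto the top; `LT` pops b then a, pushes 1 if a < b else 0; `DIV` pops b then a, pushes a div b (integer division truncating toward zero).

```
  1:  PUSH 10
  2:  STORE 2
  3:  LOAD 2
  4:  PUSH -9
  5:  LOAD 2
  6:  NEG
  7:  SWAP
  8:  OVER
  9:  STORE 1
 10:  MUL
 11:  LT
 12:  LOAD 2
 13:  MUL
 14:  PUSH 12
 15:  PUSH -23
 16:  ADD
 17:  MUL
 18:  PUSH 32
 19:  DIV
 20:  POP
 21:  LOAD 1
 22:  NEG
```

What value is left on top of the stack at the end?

10

PUSH 10  → 10
STORE 2  → (empty)
LOAD 2   → 10
PUSH -9  → 10 -9
LOAD 2   → 10 -9 10
NEG      → 10 -9 -10
SWAP     → 10 -10 -9
OVER     → 10 -10 -9 -10
STORE 1  → 10 -10 -9
MUL      → 10 90
LT       → 1
LOAD 2   → 1 10
MUL      → 10
PUSH 12  → 10 12
PUSH -23 → 10 12 -23
ADD      → 10 -11
MUL      → -110
PUSH 32  → -110 32
DIV      → -3
POP      → (empty)
LOAD 1   → -10
NEG      → 10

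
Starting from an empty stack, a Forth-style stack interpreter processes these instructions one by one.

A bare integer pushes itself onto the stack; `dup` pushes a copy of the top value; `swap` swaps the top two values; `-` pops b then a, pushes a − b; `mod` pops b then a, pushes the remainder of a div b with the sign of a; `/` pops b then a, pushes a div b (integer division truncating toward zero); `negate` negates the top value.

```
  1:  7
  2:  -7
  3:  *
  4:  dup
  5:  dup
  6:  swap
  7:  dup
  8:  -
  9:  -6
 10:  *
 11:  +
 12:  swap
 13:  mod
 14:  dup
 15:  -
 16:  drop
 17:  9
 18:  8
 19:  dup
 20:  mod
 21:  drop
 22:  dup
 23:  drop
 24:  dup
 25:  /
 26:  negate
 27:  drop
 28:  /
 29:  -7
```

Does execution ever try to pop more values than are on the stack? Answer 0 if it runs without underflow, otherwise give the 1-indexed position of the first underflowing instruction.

7      → [7]
-7     → [7, -7]
*      → [-49]
dup    → [-49, -49]
dup    → [-49, -49, -49]
swap   → [-49, -49, -49]
dup    → [-49, -49, -49, -49]
-      → [-49, -49, 0]
-6     → [-49, -49, 0, -6]
*      → [-49, -49, 0]
+      → [-49, -49]
swap   → [-49, -49]
mod    → [0]
dup    → [0, 0]
-      → [0]
drop   → []
9      → [9]
8      → [9, 8]
dup    → [9, 8, 8]
mod    → [9, 0]
drop   → [9]
dup    → [9, 9]
drop   → [9]
dup    → [9, 9]
/      → [1]
negate → [-1]
drop   → []
/  — needs 2 operands, stack has 0 → underflow

28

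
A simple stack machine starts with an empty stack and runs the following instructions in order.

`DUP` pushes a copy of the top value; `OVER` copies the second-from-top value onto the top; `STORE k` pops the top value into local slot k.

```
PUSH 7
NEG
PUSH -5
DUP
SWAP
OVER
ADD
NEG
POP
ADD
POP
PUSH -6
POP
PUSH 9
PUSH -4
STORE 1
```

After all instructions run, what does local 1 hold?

PUSH 7  -> 7
NEG     -> -7
PUSH -5 -> -7 -5
DUP     -> -7 -5 -5
SWAP    -> -7 -5 -5
OVER    -> -7 -5 -5 -5
ADD     -> -7 -5 -10
NEG     -> -7 -5 10
POP     -> -7 -5
ADD     -> -12
POP     -> (empty)
PUSH -6 -> -6
POP     -> (empty)
PUSH 9  -> 9
PUSH -4 -> 9 -4
STORE 1 -> 9

-4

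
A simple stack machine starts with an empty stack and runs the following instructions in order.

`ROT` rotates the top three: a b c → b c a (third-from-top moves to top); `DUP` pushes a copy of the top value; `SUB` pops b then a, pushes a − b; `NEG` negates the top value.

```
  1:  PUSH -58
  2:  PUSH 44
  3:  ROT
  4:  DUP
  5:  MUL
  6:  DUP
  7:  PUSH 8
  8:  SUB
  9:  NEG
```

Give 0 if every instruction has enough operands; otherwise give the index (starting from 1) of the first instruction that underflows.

3

PUSH -58 : [-58]
PUSH 44  : [-58, 44]
ROT  — needs 3 operands, stack has 2 → underflow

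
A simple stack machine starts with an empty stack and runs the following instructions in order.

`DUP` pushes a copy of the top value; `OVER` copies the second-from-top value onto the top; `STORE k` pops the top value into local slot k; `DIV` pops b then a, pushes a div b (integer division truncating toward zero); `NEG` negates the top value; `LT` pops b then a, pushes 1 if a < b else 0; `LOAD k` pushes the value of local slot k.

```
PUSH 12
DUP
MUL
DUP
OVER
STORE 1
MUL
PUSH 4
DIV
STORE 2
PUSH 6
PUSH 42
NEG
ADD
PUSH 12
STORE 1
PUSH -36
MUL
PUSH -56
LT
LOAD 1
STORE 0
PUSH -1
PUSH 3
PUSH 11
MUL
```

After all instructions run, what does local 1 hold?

12

PUSH 12  -> 12
DUP      -> 12 12
MUL      -> 144
DUP      -> 144 144
OVER     -> 144 144 144
STORE 1  -> 144 144
MUL      -> 20736
PUSH 4   -> 20736 4
DIV      -> 5184
STORE 2  -> (empty)
PUSH 6   -> 6
PUSH 42  -> 6 42
NEG      -> 6 -42
ADD      -> -36
PUSH 12  -> -36 12
STORE 1  -> -36
PUSH -36 -> -36 -36
MUL      -> 1296
PUSH -56 -> 1296 -56
LT       -> 0
LOAD 1   -> 0 12
STORE 0  -> 0
PUSH -1  -> 0 -1
PUSH 3   -> 0 -1 3
PUSH 11  -> 0 -1 3 11
MUL      -> 0 -1 33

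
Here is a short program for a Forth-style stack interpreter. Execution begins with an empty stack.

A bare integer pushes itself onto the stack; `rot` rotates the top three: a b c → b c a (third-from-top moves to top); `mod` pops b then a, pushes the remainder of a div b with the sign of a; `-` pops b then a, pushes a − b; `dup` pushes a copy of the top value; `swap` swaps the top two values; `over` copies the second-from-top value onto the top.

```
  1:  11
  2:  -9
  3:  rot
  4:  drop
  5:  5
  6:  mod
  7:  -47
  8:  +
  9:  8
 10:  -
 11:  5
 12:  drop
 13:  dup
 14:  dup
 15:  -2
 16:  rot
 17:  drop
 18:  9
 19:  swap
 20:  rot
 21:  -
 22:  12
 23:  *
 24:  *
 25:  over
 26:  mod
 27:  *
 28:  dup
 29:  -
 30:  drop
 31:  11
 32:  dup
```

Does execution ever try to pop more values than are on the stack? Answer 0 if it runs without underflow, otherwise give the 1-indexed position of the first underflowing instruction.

3

11 -> 11
-9 -> 11 -9
rot  — needs 3 operands, stack has 2 → underflow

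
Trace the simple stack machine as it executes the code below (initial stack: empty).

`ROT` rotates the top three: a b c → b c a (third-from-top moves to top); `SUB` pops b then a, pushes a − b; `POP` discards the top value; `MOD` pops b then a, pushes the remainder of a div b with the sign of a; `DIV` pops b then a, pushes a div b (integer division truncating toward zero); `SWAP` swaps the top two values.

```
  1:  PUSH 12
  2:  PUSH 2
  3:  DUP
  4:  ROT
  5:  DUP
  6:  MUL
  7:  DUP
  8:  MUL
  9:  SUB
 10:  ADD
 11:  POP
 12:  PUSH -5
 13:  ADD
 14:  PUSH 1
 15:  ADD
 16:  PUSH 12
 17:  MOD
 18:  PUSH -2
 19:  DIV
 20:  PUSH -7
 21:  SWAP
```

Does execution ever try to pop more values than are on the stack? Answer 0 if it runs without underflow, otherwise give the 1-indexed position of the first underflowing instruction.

13

PUSH 12  12
PUSH 2   12 2
DUP      12 2 2
ROT      2 2 12
DUP      2 2 12 12
MUL      2 2 144
DUP      2 2 144 144
MUL      2 2 20736
SUB      2 -20734
ADD      -20732
POP      (empty)
PUSH -5  -5
ADD  — needs 2 operands, stack has 1 → underflow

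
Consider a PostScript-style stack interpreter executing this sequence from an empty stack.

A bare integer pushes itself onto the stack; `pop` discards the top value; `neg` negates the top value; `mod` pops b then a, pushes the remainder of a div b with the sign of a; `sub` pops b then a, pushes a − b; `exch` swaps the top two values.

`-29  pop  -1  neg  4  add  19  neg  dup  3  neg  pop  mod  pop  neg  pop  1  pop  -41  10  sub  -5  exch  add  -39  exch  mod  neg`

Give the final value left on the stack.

-29  -> -29
pop  -> (empty)
-1   -> -1
neg  -> 1
4    -> 1 4
add  -> 5
19   -> 5 19
neg  -> 5 -19
dup  -> 5 -19 -19
3    -> 5 -19 -19 3
neg  -> 5 -19 -19 -3
pop  -> 5 -19 -19
mod  -> 5 0
pop  -> 5
neg  -> -5
pop  -> (empty)
1    -> 1
pop  -> (empty)
-41  -> -41
10   -> -41 10
sub  -> -51
-5   -> -51 -5
exch -> -5 -51
add  -> -56
-39  -> -56 -39
exch -> -39 -56
mod  -> -39
neg  -> 39

39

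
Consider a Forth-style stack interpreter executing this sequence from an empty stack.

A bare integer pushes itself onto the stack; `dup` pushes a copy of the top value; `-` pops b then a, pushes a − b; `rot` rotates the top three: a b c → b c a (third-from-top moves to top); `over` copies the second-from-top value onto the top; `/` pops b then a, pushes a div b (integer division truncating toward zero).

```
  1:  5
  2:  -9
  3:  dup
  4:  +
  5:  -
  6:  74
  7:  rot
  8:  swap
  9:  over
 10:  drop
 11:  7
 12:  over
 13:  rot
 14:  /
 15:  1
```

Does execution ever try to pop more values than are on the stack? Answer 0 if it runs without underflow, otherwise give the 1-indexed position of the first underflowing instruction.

5    [5]
-9   [5, -9]
dup  [5, -9, -9]
+    [5, -18]
-    [23]
74   [23, 74]
rot  — needs 3 operands, stack has 2 → underflow

7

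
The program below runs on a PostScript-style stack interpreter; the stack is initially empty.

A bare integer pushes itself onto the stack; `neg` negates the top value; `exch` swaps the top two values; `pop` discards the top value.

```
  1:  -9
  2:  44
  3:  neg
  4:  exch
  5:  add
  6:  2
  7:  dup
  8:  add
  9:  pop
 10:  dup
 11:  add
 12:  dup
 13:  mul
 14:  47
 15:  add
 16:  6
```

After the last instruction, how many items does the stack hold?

-9   -> -9
44   -> -9 44
neg  -> -9 -44
exch -> -44 -9
add  -> -53
2    -> -53 2
dup  -> -53 2 2
add  -> -53 4
pop  -> -53
dup  -> -53 -53
add  -> -106
dup  -> -106 -106
mul  -> 11236
47   -> 11236 47
add  -> 11283
6    -> 11283 6

2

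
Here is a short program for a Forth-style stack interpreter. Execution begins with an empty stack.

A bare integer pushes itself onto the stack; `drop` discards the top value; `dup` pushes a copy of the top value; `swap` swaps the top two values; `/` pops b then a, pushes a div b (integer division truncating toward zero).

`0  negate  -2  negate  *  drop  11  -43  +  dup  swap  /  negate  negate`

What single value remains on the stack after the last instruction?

1

0      : [0]
negate : [0]
-2     : [0, -2]
negate : [0, 2]
*      : [0]
drop   : []
11     : [11]
-43    : [11, -43]
+      : [-32]
dup    : [-32, -32]
swap   : [-32, -32]
/      : [1]
negate : [-1]
negate : [1]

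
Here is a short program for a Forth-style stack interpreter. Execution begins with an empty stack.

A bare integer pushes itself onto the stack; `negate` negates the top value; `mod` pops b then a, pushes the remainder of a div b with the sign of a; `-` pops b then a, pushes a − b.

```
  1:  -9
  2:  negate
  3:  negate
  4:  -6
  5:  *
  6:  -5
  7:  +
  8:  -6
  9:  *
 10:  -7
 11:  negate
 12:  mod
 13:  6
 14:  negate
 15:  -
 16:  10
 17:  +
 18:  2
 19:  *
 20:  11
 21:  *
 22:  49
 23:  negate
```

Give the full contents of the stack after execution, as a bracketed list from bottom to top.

-9     : [-9]
negate : [9]
negate : [-9]
-6     : [-9, -6]
*      : [54]
-5     : [54, -5]
+      : [49]
-6     : [49, -6]
*      : [-294]
-7     : [-294, -7]
negate : [-294, 7]
mod    : [0]
6      : [0, 6]
negate : [0, -6]
-      : [6]
10     : [6, 10]
+      : [16]
2      : [16, 2]
*      : [32]
11     : [32, 11]
*      : [352]
49     : [352, 49]
negate : [352, -49]

[352, -49]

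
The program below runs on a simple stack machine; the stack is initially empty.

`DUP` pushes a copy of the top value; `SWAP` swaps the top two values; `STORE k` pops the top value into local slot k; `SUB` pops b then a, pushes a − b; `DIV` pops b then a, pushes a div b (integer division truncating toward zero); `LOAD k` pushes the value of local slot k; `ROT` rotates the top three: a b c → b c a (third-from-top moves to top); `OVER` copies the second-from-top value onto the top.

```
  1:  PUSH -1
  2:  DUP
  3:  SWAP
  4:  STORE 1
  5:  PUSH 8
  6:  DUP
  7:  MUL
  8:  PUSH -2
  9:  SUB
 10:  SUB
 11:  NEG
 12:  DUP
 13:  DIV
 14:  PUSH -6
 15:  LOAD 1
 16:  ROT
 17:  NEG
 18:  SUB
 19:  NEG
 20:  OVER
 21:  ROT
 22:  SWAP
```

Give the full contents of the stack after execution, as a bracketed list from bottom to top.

PUSH -1 : [-1]
DUP     : [-1, -1]
SWAP    : [-1, -1]
STORE 1 : [-1]
PUSH 8  : [-1, 8]
DUP     : [-1, 8, 8]
MUL     : [-1, 64]
PUSH -2 : [-1, 64, -2]
SUB     : [-1, 66]
SUB     : [-67]
NEG     : [67]
DUP     : [67, 67]
DIV     : [1]
PUSH -6 : [1, -6]
LOAD 1  : [1, -6, -1]
ROT     : [-6, -1, 1]
NEG     : [-6, -1, -1]
SUB     : [-6, 0]
NEG     : [-6, 0]
OVER    : [-6, 0, -6]
ROT     : [0, -6, -6]
SWAP    : [0, -6, -6]

[0, -6, -6]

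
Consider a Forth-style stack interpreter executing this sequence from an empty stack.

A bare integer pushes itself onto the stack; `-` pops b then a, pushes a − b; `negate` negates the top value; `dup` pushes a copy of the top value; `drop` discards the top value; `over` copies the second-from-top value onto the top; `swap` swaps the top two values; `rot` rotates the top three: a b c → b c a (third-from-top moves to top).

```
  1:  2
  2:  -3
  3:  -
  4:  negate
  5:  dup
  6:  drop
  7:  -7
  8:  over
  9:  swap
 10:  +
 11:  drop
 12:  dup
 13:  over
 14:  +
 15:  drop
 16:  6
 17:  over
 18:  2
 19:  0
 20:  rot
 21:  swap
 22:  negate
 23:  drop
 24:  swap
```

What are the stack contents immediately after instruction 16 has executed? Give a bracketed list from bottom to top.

[-5, 6]

2      → 2
-3     → 2 -3
-      → 5
negate → -5
dup    → -5 -5
drop   → -5
-7     → -5 -7
over   → -5 -7 -5
swap   → -5 -5 -7
+      → -5 -12
drop   → -5
dup    → -5 -5
over   → -5 -5 -5
+      → -5 -10
drop   → -5
6      → -5 6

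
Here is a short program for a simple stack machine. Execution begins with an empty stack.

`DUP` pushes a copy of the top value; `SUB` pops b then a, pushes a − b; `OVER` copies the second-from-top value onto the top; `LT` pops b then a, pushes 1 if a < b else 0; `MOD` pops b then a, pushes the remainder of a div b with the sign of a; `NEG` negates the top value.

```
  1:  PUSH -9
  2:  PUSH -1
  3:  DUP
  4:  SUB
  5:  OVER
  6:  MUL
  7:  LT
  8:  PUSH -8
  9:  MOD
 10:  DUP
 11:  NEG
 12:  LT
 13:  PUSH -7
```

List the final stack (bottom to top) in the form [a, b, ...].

[0, -7]

PUSH -9 → -9
PUSH -1 → -9 -1
DUP     → -9 -1 -1
SUB     → -9 0
OVER    → -9 0 -9
MUL     → -9 0
LT      → 1
PUSH -8 → 1 -8
MOD     → 1
DUP     → 1 1
NEG     → 1 -1
LT      → 0
PUSH -7 → 0 -7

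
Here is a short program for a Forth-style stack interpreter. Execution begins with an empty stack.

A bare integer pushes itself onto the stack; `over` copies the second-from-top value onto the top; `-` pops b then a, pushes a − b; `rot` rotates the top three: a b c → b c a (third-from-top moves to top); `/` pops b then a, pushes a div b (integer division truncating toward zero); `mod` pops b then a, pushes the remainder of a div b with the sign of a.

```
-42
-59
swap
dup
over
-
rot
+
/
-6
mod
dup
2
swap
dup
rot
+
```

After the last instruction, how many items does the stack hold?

3

-42  -> -42
-59  -> -42 -59
swap -> -59 -42
dup  -> -59 -42 -42
over -> -59 -42 -42 -42
-    -> -59 -42 0
rot  -> -42 0 -59
+    -> -42 -59
/    -> 0
-6   -> 0 -6
mod  -> 0
dup  -> 0 0
2    -> 0 0 2
swap -> 0 2 0
dup  -> 0 2 0 0
rot  -> 0 0 0 2
+    -> 0 0 2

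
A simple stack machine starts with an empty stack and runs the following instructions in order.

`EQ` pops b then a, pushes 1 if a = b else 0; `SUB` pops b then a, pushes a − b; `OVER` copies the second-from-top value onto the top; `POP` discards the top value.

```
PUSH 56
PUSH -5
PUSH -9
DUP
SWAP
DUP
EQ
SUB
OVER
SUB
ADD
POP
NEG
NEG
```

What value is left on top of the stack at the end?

PUSH 56  56
PUSH -5  56 -5
PUSH -9  56 -5 -9
DUP      56 -5 -9 -9
SWAP     56 -5 -9 -9
DUP      56 -5 -9 -9 -9
EQ       56 -5 -9 1
SUB      56 -5 -10
OVER     56 -5 -10 -5
SUB      56 -5 -5
ADD      56 -10
POP      56
NEG      -56
NEG      56

56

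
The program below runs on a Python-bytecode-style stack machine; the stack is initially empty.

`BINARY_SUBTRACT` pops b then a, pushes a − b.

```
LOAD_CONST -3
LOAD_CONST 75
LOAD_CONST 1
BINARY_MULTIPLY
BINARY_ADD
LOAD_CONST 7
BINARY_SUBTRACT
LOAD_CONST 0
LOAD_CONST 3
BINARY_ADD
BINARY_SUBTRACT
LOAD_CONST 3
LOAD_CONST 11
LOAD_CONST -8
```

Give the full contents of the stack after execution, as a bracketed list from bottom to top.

LOAD_CONST -3   → [-3]
LOAD_CONST 75   → [-3, 75]
LOAD_CONST 1    → [-3, 75, 1]
BINARY_MULTIPLY → [-3, 75]
BINARY_ADD      → [72]
LOAD_CONST 7    → [72, 7]
BINARY_SUBTRACT → [65]
LOAD_CONST 0    → [65, 0]
LOAD_CONST 3    → [65, 0, 3]
BINARY_ADD      → [65, 3]
BINARY_SUBTRACT → [62]
LOAD_CONST 3    → [62, 3]
LOAD_CONST 11   → [62, 3, 11]
LOAD_CONST -8   → [62, 3, 11, -8]

[62, 3, 11, -8]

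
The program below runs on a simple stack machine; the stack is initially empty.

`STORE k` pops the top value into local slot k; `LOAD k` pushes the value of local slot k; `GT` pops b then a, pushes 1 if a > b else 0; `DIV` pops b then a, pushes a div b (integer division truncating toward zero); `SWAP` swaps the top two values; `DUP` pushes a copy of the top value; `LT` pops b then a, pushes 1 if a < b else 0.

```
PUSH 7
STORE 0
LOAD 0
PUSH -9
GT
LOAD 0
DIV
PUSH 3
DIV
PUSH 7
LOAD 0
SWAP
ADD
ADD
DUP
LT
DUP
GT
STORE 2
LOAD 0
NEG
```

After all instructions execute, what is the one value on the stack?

-7

PUSH 7  → [7]
STORE 0 → []
LOAD 0  → [7]
PUSH -9 → [7, -9]
GT      → [1]
LOAD 0  → [1, 7]
DIV     → [0]
PUSH 3  → [0, 3]
DIV     → [0]
PUSH 7  → [0, 7]
LOAD 0  → [0, 7, 7]
SWAP    → [0, 7, 7]
ADD     → [0, 14]
ADD     → [14]
DUP     → [14, 14]
LT      → [0]
DUP     → [0, 0]
GT      → [0]
STORE 2 → []
LOAD 0  → [7]
NEG     → [-7]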